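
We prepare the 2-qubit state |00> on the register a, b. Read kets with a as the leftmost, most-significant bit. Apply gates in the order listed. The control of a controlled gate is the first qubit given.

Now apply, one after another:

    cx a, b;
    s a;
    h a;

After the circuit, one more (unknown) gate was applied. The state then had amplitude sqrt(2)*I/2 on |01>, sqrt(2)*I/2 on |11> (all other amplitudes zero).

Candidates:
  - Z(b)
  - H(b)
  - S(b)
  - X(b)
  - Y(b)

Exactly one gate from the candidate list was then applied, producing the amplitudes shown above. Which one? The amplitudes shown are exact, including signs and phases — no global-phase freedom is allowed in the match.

The applied gate was Y(b).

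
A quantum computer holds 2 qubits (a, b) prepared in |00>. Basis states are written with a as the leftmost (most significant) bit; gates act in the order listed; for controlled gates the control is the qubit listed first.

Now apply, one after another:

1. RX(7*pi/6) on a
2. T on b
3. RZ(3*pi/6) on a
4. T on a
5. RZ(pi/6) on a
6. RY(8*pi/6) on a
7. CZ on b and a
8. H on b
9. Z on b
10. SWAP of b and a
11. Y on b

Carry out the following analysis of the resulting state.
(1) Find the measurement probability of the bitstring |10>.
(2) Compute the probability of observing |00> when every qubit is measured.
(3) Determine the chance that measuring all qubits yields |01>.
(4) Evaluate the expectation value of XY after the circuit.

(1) Outcome |10> occurs with probability -sqrt(3)/16 - sqrt(6)/64 + 3*sqrt(2)/64 + 1/4.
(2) The probability of measuring |00> is -sqrt(3)/16 - sqrt(6)/64 + 3*sqrt(2)/64 + 1/4.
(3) Outcome |01> occurs with probability -3*sqrt(2)/64 + sqrt(6)/64 + sqrt(3)/16 + 1/4.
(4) In the final state, XY has expectation sqrt(2)/8 + sqrt(6)/8.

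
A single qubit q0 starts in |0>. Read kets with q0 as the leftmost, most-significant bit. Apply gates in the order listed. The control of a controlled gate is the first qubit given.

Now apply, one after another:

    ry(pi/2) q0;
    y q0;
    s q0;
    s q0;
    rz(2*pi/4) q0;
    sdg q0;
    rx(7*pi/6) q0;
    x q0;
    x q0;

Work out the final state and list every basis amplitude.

After the circuit, the state carries amplitude (1 + sqrt(3) - sqrt(3)*I + I)*exp(3*I*pi/4)/4 on |0>, (1 + sqrt(3) + I*(1 - sqrt(3)))*exp(3*I*pi/4)/4 on |1>.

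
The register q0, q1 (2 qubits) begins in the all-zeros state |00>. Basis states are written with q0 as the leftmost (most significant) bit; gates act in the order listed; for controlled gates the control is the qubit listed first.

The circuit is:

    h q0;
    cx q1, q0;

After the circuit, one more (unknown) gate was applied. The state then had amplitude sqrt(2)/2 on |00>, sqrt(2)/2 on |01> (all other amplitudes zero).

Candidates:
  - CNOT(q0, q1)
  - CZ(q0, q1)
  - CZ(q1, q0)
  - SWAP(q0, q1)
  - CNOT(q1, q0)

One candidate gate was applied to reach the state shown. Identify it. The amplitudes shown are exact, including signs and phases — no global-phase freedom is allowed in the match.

The applied gate was SWAP(q0, q1).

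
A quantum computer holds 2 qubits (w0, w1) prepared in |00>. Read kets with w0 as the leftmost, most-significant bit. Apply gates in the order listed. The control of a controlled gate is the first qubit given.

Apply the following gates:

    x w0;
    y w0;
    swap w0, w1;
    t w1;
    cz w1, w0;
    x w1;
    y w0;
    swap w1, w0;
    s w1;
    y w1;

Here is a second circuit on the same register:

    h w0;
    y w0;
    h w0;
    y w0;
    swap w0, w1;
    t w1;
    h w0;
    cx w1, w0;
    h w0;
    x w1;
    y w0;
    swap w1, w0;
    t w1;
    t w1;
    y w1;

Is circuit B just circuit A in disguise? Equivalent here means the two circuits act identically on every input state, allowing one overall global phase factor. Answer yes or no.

No — the two circuits implement different unitaries, even allowing a global phase.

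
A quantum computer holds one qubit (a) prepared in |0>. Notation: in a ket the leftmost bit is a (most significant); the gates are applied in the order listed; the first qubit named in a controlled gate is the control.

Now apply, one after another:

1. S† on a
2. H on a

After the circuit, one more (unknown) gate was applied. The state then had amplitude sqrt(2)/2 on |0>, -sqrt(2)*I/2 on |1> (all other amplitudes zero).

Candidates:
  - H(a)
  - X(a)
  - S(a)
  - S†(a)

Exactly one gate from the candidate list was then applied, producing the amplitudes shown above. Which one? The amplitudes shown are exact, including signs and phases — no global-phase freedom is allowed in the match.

The unique candidate consistent with the amplitudes is S†(a).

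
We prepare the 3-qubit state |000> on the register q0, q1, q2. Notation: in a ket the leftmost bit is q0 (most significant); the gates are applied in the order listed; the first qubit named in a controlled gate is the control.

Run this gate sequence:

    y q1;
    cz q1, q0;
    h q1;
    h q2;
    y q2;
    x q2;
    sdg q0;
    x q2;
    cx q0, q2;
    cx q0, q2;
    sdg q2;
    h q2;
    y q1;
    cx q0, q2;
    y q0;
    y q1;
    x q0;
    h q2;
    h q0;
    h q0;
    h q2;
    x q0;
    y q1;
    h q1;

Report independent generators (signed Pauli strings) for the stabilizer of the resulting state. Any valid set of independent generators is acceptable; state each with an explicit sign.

One valid set of independent stabilizer generators is -IIY, -ZII, +IZI (any independent generating set of the same group is equally correct). Key observation: gates 16-23 undo each other exactly, leaving only the rest of the circuit to track.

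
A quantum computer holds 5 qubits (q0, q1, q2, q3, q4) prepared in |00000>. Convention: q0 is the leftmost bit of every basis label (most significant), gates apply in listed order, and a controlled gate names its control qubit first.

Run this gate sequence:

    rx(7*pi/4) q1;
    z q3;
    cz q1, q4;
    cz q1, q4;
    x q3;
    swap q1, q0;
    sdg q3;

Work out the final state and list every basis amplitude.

The final amplitudes are I*sqrt(sqrt(2) + 2)/2 on |00010>, -sqrt(2 - sqrt(2))/2 on |10010>, and 0 on every other basis state.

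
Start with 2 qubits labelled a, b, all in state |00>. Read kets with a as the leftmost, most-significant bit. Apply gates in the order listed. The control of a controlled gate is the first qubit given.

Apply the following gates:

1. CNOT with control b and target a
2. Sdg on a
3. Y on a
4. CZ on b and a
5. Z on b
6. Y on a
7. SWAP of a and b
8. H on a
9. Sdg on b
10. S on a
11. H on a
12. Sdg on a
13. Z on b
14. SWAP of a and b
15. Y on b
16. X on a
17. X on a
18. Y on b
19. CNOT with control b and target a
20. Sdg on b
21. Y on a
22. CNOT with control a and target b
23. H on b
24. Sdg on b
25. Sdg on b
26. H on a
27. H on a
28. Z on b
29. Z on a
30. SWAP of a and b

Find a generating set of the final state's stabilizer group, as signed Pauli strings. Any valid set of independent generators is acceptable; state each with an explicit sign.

The stabilizer group can be generated by -XI, -IY, among other valid generating sets.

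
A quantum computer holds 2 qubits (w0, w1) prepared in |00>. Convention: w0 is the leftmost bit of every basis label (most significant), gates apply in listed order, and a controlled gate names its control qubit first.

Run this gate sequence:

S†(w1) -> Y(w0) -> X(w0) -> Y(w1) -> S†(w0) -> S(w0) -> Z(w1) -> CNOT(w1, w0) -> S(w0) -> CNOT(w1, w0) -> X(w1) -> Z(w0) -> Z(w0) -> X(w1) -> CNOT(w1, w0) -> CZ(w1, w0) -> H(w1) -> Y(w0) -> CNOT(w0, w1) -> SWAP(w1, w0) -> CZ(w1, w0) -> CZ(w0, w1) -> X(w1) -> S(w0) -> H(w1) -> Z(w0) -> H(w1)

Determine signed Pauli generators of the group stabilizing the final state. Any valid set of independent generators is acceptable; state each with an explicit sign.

One valid set of independent stabilizer generators is +YI, -IZ (any independent generating set of the same group is equally correct).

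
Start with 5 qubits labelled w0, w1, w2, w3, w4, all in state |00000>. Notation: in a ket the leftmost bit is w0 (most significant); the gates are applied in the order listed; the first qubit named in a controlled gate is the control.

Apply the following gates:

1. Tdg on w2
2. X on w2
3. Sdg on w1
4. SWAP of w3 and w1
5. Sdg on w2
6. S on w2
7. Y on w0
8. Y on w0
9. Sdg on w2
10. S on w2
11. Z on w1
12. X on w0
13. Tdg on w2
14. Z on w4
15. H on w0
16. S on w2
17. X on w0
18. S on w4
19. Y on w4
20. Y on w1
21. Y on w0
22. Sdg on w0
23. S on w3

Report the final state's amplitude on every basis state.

The final amplitudes are sqrt(2)*exp(3*I*pi/4)/2 on |01101>, sqrt(2)*exp(I*pi/4)/2 on |11101>, and 0 on every other basis state.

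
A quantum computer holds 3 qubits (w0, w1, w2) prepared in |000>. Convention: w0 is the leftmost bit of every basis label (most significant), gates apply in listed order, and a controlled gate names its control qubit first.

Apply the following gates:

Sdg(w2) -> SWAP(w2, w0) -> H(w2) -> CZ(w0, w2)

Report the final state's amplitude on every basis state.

After the circuit, the state carries amplitude sqrt(2)/2 on |000>, sqrt(2)/2 on |001>, and 0 on every other basis state.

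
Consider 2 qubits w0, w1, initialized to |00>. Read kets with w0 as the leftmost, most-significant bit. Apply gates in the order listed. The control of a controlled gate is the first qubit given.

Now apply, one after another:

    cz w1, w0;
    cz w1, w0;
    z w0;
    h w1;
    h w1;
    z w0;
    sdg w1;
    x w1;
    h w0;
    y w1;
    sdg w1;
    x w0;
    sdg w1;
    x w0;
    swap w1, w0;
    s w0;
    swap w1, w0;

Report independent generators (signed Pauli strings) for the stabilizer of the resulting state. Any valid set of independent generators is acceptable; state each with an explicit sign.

The stabilizer group can be generated by +XI, +IZ, among other valid generating sets.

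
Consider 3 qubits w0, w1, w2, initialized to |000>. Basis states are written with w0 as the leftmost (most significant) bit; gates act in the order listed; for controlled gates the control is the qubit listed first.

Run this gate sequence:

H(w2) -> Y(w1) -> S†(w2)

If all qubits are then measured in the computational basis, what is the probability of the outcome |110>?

A full measurement returns |110> with probability 0.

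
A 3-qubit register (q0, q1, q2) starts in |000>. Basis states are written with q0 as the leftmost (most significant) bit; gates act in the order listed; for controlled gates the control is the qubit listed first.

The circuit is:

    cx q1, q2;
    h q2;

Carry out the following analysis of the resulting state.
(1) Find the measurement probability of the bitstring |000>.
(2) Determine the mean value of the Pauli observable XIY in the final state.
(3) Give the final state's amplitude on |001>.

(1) A full measurement returns |000> with probability 1/2.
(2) The observable XIY averages to 0.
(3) The final state's coefficient on |001> equals sqrt(2)/2.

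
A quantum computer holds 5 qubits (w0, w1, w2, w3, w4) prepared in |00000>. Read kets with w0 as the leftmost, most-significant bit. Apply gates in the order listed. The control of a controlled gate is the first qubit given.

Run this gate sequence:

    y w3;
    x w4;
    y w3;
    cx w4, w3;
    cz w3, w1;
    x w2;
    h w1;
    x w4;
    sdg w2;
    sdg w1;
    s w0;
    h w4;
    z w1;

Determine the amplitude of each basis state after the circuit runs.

The resulting statevector has amplitude -I/2 on |00110>, -I/2 on |00111>, 1/2 on |01110>, 1/2 on |01111>, and 0 on every other basis state.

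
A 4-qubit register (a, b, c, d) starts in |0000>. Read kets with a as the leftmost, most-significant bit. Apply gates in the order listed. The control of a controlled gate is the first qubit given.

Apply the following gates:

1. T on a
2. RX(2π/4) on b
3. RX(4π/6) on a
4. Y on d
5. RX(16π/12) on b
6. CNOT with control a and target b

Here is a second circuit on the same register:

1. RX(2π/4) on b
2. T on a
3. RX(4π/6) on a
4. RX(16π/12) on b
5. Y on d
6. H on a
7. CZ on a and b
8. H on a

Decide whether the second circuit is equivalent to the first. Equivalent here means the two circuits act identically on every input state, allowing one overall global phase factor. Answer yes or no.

No: there is an input state on which the two circuits produce genuinely different outputs (not merely differing by a phase).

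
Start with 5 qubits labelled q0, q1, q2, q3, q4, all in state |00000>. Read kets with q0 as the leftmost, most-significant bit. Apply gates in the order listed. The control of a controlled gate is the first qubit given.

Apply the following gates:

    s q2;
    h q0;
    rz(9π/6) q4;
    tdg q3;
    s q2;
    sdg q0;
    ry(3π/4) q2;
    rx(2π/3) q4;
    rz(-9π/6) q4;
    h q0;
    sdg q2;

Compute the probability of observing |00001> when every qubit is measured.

The probability of measuring |00001> is 3/16 - 3*sqrt(2)/32.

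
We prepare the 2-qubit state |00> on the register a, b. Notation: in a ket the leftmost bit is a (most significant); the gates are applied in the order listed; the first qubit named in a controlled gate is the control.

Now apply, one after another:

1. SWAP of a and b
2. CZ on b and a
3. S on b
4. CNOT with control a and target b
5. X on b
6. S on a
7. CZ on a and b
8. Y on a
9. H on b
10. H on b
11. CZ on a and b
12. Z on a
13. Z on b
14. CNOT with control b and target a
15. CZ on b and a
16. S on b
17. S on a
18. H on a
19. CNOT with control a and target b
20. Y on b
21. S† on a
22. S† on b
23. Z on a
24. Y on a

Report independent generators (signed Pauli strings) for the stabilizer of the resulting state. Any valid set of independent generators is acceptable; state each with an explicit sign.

The final state is stabilized by the group generated by +XX, -ZZ; other independent generating sets are equally valid.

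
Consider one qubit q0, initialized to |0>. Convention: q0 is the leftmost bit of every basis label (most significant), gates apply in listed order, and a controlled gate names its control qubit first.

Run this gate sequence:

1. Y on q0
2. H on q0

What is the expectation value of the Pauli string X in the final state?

In the final state, X has expectation -1.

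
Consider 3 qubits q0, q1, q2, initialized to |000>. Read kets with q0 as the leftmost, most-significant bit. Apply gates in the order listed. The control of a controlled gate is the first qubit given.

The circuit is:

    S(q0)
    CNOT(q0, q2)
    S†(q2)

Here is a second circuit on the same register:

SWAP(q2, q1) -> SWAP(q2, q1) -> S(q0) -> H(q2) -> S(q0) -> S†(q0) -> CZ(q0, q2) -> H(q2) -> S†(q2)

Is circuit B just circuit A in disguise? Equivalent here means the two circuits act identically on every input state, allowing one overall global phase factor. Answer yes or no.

Yes: on every input state the two circuits agree up to one overall phase factor.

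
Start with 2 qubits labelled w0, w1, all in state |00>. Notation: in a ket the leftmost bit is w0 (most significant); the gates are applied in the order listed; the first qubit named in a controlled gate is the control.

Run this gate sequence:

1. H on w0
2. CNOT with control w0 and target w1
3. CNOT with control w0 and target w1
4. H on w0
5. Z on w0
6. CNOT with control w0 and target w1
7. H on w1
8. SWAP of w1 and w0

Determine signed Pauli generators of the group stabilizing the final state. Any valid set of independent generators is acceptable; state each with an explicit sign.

The stabilizer group can be generated by +XI, +IZ, among other valid generating sets. Key observation: steps 1-4 multiply out to the identity, so the circuit reduces to the remaining gates.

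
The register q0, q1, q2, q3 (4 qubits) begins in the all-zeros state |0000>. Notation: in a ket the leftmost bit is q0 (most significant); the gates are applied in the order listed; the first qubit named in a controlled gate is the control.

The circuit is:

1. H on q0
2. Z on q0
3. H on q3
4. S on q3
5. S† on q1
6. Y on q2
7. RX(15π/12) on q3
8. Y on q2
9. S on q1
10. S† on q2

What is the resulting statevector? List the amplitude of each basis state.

After the circuit, the state carries amplitude -sqrt(2 - sqrt(2))/4 + sqrt(sqrt(2) + 2)/4 on |0000>, -I*sqrt(sqrt(2) + 2)/4 - I*sqrt(2 - sqrt(2))/4 on |0001>, -sqrt(sqrt(2) + 2)/4 + sqrt(2 - sqrt(2))/4 on |1000>, I*sqrt(2 - sqrt(2))/4 + I*sqrt(sqrt(2) + 2)/4 on |1001>, and 0 on every other basis state.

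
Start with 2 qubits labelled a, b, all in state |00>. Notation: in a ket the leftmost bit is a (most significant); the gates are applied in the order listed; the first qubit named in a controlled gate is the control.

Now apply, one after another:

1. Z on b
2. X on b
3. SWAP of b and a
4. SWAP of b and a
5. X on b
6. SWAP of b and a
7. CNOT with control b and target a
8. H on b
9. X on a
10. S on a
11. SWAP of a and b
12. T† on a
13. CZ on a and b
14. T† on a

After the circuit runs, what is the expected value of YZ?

The expectation value of YZ is -1.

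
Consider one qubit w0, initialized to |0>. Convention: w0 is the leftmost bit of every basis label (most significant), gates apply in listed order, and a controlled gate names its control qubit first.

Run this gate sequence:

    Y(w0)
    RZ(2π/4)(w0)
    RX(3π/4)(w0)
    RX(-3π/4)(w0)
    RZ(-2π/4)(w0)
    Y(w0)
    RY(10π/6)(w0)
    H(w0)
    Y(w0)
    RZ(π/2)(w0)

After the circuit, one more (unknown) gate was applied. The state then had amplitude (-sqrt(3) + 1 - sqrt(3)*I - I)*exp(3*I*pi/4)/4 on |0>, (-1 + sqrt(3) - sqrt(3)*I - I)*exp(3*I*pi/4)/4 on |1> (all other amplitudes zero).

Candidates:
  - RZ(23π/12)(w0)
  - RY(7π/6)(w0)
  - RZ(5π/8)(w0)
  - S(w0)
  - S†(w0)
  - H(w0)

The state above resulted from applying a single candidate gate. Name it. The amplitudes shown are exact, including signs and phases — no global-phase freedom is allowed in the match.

It was H(w0) that produced the state shown. Key observation: steps 1-6 multiply out to the identity, so the circuit reduces to the remaining gates.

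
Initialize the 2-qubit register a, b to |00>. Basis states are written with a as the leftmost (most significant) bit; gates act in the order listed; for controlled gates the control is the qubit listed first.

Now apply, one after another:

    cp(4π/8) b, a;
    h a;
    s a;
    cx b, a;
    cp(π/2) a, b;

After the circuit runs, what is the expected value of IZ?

The observable IZ averages to 1.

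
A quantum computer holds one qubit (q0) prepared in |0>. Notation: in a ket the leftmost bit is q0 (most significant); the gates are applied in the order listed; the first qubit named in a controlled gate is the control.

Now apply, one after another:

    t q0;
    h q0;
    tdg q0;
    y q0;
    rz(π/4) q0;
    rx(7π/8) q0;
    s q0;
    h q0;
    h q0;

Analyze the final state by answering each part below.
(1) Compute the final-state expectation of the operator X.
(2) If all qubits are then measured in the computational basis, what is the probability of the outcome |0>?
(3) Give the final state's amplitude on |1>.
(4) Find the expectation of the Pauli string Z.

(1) The observable X averages to -sqrt(sqrt(2) + 2)/2.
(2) Outcome |0> occurs with probability 1/2 - sqrt(2 - sqrt(2))/4.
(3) |1> carries amplitude -sqrt(2)*I*exp(-3*I*pi/8)*sin(7*pi/16)/2 - sqrt(2)*exp(I*pi/8)*cos(7*pi/16)/2 in the final state.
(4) The observable Z averages to -sqrt(2 - sqrt(2))/2.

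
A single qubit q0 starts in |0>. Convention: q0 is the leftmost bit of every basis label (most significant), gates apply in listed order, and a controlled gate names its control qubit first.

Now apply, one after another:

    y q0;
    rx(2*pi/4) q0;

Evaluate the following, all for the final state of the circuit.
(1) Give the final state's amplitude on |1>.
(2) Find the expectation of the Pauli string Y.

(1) |1> carries amplitude sqrt(2)*I/2 in the final state.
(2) In the final state, Y has expectation 1.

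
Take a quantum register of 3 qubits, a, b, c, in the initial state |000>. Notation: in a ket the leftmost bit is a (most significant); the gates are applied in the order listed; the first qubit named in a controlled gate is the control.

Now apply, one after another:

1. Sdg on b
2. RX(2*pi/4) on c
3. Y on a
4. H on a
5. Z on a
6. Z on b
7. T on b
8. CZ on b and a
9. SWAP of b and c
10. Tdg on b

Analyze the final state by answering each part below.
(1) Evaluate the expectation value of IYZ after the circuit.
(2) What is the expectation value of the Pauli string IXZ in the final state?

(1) In the final state, IYZ has expectation -sqrt(2)/2.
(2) The observable IXZ averages to -sqrt(2)/2.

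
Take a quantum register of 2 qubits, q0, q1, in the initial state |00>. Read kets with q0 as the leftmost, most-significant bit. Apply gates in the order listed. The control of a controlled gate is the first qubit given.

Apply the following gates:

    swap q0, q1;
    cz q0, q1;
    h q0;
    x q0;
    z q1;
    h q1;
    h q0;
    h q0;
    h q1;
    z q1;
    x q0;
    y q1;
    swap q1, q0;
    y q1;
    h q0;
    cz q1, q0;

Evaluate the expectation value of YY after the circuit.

In the final state, YY has expectation 1. Key observation: steps 4-11 multiply out to the identity, so the circuit reduces to the remaining gates.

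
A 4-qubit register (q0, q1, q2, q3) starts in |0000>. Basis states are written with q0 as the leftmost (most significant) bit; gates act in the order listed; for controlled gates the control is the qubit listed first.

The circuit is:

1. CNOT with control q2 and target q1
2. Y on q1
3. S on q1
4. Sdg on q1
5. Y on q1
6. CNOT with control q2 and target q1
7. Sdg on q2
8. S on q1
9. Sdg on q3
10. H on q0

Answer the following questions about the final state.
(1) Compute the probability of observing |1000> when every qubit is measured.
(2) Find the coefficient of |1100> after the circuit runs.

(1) The probability of measuring |1000> is 1/2. Key observation: steps 1-6 multiply out to the identity, so the circuit reduces to the remaining gates.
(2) The final state's coefficient on |1100> equals 0.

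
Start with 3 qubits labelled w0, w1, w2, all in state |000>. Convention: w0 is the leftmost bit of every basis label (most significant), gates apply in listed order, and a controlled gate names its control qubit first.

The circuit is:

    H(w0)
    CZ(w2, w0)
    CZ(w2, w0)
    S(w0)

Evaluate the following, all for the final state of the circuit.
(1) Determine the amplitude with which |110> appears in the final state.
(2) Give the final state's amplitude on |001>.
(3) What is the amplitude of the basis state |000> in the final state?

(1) The amplitude on |110> is 0. Key observation: steps 2-3 multiply out to the identity, so the circuit reduces to the remaining gates.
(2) |001> carries amplitude 0 in the final state.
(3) The amplitude on |000> is sqrt(2)/2.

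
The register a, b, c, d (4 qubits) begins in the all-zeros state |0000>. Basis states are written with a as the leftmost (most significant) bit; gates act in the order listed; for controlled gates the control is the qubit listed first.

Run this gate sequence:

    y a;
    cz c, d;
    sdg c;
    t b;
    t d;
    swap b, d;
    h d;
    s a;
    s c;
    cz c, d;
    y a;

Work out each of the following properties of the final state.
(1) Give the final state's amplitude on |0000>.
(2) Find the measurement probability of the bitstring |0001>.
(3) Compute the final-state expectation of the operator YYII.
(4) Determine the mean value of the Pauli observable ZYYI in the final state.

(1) The amplitude on |0000> is sqrt(2)*I/2.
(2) Outcome |0001> occurs with probability 1/2.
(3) The expectation value of YYII is 0.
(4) The expectation value of ZYYI is 0.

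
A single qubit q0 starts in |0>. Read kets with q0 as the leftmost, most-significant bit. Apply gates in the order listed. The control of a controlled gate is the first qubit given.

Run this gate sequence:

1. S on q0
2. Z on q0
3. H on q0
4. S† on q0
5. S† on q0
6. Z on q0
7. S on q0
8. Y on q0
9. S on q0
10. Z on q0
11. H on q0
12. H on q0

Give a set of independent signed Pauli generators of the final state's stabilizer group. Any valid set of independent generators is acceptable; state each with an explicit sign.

The stabilizer group can be generated by +X, among other valid generating sets.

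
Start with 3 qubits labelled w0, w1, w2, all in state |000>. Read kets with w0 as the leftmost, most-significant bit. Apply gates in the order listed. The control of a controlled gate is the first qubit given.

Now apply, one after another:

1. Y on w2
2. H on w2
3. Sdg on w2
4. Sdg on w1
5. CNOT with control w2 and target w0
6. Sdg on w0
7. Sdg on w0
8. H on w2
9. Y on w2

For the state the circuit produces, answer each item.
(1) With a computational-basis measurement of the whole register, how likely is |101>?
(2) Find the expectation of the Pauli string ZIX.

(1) A full measurement returns |101> with probability 1/4.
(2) The expectation value of ZIX is -1.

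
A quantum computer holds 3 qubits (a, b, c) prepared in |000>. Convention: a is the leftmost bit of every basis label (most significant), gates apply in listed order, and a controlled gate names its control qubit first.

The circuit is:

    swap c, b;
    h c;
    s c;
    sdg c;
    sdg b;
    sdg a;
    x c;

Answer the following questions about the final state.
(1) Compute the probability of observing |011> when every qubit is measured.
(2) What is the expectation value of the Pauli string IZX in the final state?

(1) Outcome |011> occurs with probability 0.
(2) In the final state, IZX has expectation 1.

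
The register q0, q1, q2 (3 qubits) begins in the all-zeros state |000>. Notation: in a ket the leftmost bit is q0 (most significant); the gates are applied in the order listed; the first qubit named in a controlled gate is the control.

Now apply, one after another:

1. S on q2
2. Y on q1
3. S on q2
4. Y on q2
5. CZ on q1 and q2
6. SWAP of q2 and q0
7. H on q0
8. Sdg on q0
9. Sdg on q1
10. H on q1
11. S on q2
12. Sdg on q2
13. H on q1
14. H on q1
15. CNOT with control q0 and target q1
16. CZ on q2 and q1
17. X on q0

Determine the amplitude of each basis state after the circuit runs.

The resulting statevector has amplitude -1/2 on |000>, 0 on |001>, 1/2 on |010>, 0 on |011>, -I/2 on |100>, 0 on |101>, I/2 on |110>, 0 on |111>. Key observation: steps 10-13 multiply out to the identity, so the circuit reduces to the remaining gates.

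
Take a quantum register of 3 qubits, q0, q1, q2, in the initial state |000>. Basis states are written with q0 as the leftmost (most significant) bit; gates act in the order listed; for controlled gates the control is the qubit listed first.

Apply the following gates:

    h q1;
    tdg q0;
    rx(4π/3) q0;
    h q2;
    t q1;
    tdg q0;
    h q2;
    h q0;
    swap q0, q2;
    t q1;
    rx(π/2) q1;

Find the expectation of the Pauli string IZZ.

The expectation value of IZZ is sqrt(6)/4.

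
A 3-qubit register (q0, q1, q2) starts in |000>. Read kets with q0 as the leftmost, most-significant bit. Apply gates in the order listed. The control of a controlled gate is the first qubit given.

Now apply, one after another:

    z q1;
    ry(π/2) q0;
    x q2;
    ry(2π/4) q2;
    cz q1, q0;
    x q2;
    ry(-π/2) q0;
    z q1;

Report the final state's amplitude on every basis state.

The final amplitudes are sqrt(2)/2 on |000>, -sqrt(2)/2 on |001>, and 0 on every other basis state.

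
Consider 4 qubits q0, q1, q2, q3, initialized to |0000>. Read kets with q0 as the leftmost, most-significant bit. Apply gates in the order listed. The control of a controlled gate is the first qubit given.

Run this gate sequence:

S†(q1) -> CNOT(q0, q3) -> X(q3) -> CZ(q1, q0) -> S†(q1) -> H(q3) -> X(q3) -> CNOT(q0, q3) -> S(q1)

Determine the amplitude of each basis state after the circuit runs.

The final amplitudes are -sqrt(2)/2 on |0000>, sqrt(2)/2 on |0001>, and 0 on every other basis state.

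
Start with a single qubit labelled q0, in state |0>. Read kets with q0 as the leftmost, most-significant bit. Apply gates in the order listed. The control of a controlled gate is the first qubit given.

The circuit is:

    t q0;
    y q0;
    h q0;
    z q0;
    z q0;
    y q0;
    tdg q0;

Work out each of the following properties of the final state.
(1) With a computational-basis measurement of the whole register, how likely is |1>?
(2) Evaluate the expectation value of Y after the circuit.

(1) Outcome |1> occurs with probability 1/2.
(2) The expectation value of Y is -sqrt(2)/2.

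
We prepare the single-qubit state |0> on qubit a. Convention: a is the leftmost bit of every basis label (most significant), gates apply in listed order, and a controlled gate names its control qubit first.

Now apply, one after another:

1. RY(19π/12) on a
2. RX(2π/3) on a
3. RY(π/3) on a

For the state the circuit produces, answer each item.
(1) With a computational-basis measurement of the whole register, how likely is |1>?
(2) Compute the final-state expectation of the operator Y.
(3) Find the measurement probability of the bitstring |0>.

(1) Outcome |1> occurs with probability -7*sqrt(2)/32 - sqrt(6)/32 + 1/2.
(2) In the final state, Y has expectation -3*sqrt(2)/8 + sqrt(6)/8.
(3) A full measurement returns |0> with probability sqrt(6)/32 + 7*sqrt(2)/32 + 1/2.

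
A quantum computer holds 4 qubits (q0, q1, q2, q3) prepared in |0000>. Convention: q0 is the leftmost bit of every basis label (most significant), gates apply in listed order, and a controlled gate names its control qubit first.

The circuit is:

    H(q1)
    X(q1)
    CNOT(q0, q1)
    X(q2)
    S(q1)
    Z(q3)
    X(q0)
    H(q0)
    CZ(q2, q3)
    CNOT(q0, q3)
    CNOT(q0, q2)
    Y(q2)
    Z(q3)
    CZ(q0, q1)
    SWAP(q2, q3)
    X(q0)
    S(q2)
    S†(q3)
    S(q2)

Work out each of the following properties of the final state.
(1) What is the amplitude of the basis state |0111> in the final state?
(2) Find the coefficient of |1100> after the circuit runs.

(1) The amplitude on |0111> is I/2.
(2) The amplitude on |1100> is 1/2.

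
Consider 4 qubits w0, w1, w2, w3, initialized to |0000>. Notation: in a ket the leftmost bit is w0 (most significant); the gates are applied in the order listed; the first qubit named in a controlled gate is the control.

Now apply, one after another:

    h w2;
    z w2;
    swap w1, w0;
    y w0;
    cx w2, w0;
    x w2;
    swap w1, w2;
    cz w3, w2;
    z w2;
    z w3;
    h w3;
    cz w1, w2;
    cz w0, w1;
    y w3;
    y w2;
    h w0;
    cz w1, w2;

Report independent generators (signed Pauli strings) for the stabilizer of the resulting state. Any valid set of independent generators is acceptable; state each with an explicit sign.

One valid set of independent stabilizer generators is +XZII, -ZXII, -IIIX, -IIZI (any independent generating set of the same group is equally correct).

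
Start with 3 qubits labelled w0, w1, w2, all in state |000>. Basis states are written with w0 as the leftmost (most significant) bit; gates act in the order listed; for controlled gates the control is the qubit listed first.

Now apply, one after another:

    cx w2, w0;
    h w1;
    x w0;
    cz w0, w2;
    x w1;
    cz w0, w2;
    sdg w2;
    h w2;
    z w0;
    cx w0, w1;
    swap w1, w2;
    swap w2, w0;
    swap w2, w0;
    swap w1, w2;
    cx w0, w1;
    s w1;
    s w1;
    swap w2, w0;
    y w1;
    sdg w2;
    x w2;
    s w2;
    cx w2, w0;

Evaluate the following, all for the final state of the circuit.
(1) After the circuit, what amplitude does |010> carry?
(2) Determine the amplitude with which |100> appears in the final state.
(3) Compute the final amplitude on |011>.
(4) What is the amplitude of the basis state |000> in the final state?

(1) The amplitude on |010> is -1/2.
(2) The final state's coefficient on |100> equals -1/2.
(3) The final state's coefficient on |011> equals 0.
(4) The final state's coefficient on |000> equals -1/2.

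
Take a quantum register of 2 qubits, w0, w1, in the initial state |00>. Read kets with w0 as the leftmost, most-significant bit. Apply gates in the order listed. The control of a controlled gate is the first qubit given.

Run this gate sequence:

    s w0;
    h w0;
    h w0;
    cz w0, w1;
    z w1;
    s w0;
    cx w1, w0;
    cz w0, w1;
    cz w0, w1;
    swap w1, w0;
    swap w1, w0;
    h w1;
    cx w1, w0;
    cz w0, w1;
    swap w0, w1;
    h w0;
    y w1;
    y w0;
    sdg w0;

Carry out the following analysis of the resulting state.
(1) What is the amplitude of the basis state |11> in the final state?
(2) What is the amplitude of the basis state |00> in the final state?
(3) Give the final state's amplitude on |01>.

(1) The amplitude on |11> is I/2. Key observation: gates 2-3 undo each other exactly, leaving only the rest of the circuit to track.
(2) The amplitude on |00> is -1/2.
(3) The amplitude on |01> is 1/2.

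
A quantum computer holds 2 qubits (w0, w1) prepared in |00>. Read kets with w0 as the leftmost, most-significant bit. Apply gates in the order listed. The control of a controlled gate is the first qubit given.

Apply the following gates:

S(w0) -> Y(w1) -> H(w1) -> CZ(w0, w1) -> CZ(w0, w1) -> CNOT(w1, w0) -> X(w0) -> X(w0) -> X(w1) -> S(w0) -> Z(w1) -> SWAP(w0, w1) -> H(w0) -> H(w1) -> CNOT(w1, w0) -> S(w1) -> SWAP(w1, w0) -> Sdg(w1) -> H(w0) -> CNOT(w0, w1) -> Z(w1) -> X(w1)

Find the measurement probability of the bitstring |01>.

Outcome |01> occurs with probability 1/4. Key observation: gates 4-5 undo each other exactly, leaving only the rest of the circuit to track.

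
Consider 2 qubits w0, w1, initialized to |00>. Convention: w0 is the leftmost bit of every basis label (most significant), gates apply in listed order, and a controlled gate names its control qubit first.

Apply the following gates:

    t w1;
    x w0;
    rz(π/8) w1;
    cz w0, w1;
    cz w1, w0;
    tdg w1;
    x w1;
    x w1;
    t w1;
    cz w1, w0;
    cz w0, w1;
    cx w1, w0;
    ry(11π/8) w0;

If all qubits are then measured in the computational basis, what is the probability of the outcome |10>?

The probability of measuring |10> is cos(5*pi/16)**2. Key observation: gates 4-11 undo each other exactly, leaving only the rest of the circuit to track.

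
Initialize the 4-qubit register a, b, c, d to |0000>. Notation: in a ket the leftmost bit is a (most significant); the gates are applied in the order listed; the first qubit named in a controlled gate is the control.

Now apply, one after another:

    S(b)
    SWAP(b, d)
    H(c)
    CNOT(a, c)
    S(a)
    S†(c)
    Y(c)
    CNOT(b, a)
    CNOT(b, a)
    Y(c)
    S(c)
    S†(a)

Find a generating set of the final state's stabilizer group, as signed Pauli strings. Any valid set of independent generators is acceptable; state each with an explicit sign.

The final state is stabilized by the group generated by +IIXI, +ZIII, +IZII, +IIIZ; other independent generating sets are equally valid. Key observation: gates 5-12 undo each other exactly, leaving only the rest of the circuit to track.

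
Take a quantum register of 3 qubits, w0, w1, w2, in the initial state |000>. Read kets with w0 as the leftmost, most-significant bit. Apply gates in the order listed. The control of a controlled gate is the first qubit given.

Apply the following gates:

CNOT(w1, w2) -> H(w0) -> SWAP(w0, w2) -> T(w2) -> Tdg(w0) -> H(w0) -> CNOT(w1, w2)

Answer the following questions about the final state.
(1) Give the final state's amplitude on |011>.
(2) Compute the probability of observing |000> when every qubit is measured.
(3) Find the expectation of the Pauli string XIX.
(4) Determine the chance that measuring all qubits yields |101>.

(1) The final state's coefficient on |011> equals 0.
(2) Outcome |000> occurs with probability 1/4.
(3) The observable XIX averages to sqrt(2)/2.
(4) Outcome |101> occurs with probability 1/4.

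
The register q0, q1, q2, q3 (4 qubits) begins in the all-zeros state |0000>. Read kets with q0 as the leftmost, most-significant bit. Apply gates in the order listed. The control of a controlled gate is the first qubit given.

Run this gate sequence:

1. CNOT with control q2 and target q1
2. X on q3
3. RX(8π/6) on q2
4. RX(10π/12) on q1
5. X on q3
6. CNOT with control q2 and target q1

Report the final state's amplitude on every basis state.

After the circuit, the state carries amplitude -sqrt(6)/8 + sqrt(2)/8 on |0000>, -3*sqrt(2)/8 - sqrt(6)/8 on |0010>, I*(sqrt(2) + sqrt(6))/8 on |0100>, I*(-3*sqrt(2) + sqrt(6))/8 on |0110>, and 0 on every other basis state.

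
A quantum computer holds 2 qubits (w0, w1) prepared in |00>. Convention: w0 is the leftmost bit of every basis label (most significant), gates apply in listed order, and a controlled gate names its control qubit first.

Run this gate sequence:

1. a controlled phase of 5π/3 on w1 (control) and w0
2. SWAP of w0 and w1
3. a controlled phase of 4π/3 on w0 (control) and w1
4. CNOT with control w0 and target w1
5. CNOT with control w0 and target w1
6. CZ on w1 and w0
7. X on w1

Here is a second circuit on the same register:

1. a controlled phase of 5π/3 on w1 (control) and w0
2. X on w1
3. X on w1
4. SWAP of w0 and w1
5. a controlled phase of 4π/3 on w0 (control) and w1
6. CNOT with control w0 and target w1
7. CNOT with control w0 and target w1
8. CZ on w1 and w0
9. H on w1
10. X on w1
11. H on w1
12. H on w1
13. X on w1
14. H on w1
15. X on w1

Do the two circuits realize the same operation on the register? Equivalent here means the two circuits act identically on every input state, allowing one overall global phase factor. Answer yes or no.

Yes — the two circuits implement the same unitary up to a global phase.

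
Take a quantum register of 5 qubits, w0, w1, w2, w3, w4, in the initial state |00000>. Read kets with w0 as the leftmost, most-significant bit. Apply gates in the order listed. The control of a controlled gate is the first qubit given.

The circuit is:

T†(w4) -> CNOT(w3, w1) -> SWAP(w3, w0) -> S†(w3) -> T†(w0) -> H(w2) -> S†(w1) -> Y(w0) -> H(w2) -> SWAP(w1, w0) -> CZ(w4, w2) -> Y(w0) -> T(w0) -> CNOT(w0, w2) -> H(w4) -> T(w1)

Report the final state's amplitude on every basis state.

The resulting statevector has amplitude -sqrt(2)*I/2 on |11100>, -sqrt(2)*I/2 on |11101>, and 0 on every other basis state.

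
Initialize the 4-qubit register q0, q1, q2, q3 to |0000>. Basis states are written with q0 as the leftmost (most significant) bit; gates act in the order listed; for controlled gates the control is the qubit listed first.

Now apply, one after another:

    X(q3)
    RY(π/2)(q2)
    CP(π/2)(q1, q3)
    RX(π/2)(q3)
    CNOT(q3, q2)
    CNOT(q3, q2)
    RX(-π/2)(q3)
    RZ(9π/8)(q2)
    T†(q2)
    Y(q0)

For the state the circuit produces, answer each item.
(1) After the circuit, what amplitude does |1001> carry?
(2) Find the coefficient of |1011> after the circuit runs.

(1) |1001> carries amplitude -sqrt(2)*exp(15*I*pi/16)/2 in the final state. Key observation: gates 4-7 undo each other exactly, leaving only the rest of the circuit to track.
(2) The amplitude on |1011> is sqrt(2)*exp(13*I*pi/16)/2.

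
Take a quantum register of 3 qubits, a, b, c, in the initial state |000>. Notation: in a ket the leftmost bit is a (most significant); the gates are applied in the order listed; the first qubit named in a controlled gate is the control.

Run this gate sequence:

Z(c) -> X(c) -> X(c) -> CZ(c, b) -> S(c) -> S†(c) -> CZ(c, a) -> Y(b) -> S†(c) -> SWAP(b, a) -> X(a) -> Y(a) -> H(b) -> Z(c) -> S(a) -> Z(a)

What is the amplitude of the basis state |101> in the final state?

The final state's coefficient on |101> equals 0. Key observation: gates 2-3 undo each other exactly, leaving only the rest of the circuit to track.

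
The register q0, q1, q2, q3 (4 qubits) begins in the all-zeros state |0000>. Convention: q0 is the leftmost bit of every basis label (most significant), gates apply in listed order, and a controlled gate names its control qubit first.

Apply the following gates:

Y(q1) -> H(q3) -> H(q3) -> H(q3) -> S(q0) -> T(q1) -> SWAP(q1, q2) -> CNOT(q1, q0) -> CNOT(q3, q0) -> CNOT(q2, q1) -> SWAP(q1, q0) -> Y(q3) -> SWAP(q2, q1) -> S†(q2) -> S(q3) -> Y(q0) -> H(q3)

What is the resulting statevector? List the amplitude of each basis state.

After the circuit, the state carries amplitude -exp(I*pi/4)/2 on |0100>, exp(I*pi/4)/2 on |0101>, -exp(I*pi/4)/2 on |0110>, -exp(I*pi/4)/2 on |0111>, and 0 on every other basis state. Key observation: the block from step 3 through step 4 cancels to the identity and can be dropped.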